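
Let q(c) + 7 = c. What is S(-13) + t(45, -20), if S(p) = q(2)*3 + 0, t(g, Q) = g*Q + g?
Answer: -870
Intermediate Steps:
q(c) = -7 + c
t(g, Q) = g + Q*g (t(g, Q) = Q*g + g = g + Q*g)
S(p) = -15 (S(p) = (-7 + 2)*3 + 0 = -5*3 + 0 = -15 + 0 = -15)
S(-13) + t(45, -20) = -15 + 45*(1 - 20) = -15 + 45*(-19) = -15 - 855 = -870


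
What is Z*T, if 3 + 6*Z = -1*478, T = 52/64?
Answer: -6253/96 ≈ -65.135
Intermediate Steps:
T = 13/16 (T = 52*(1/64) = 13/16 ≈ 0.81250)
Z = -481/6 (Z = -½ + (-1*478)/6 = -½ + (⅙)*(-478) = -½ - 239/3 = -481/6 ≈ -80.167)
Z*T = -481/6*13/16 = -6253/96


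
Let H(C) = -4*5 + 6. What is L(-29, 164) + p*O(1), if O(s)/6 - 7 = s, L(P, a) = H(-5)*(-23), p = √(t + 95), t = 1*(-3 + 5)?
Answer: 322 + 48*√97 ≈ 794.75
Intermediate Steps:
H(C) = -14 (H(C) = -20 + 6 = -14)
t = 2 (t = 1*2 = 2)
p = √97 (p = √(2 + 95) = √97 ≈ 9.8489)
L(P, a) = 322 (L(P, a) = -14*(-23) = 322)
O(s) = 42 + 6*s
L(-29, 164) + p*O(1) = 322 + √97*(42 + 6*1) = 322 + √97*(42 + 6) = 322 + √97*48 = 322 + 48*√97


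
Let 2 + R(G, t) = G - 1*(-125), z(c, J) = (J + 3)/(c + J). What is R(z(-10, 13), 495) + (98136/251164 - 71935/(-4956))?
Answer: 14858264303/103730732 ≈ 143.24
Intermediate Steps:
z(c, J) = (3 + J)/(J + c)
R(G, t) = 123 + G (R(G, t) = -2 + (G - 1*(-125)) = -2 + (G + 125) = -2 + (125 + G) = 123 + G)
R(z(-10, 13), 495) + (98136/251164 - 71935/(-4956)) = (123 + (3 + 13)/(13 - 10)) + (98136/251164 - 71935/(-4956)) = (123 + 16/3) + (98136*(1/251164) - 71935*(-1/4956)) = (123 + (1/3)*16) + (24534/62791 + 71935/4956) = (123 + 16/3) + 4638461089/311192196 = 385/3 + 4638461089/311192196 = 14858264303/103730732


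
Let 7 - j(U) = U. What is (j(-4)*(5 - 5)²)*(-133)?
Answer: 0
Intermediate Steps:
j(U) = 7 - U
(j(-4)*(5 - 5)²)*(-133) = ((7 - 1*(-4))*(5 - 5)²)*(-133) = ((7 + 4)*0²)*(-133) = (11*0)*(-133) = 0*(-133) = 0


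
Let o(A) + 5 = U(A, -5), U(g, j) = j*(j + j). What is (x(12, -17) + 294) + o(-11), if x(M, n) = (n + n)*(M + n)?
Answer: 509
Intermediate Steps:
U(g, j) = 2*j² (U(g, j) = j*(2*j) = 2*j²)
o(A) = 45 (o(A) = -5 + 2*(-5)² = -5 + 2*25 = -5 + 50 = 45)
x(M, n) = 2*n*(M + n) (x(M, n) = (2*n)*(M + n) = 2*n*(M + n))
(x(12, -17) + 294) + o(-11) = (2*(-17)*(12 - 17) + 294) + 45 = (2*(-17)*(-5) + 294) + 45 = (170 + 294) + 45 = 464 + 45 = 509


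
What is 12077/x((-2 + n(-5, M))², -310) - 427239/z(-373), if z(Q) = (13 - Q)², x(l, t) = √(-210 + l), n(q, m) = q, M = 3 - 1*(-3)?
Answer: -427239/148996 - 12077*I*√161/161 ≈ -2.8675 - 951.8*I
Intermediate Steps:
M = 6 (M = 3 + 3 = 6)
12077/x((-2 + n(-5, M))², -310) - 427239/z(-373) = 12077/(√(-210 + (-2 - 5)²)) - 427239/(-13 - 373)² = 12077/(√(-210 + (-7)²)) - 427239/((-386)²) = 12077/(√(-210 + 49)) - 427239/148996 = 12077/(√(-161)) - 427239*1/148996 = 12077/((I*√161)) - 427239/148996 = 12077*(-I*√161/161) - 427239/148996 = -12077*I*√161/161 - 427239/148996 = -427239/148996 - 12077*I*√161/161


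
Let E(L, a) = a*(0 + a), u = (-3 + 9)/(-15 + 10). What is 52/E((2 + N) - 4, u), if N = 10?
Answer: 325/9 ≈ 36.111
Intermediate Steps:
u = -6/5 (u = 6/(-5) = 6*(-1/5) = -6/5 ≈ -1.2000)
E(L, a) = a**2 (E(L, a) = a*a = a**2)
52/E((2 + N) - 4, u) = 52/((-6/5)**2) = 52/(36/25) = 52*(25/36) = 325/9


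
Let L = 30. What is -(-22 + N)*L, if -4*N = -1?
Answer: 1305/2 ≈ 652.50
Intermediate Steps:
N = ¼ (N = -¼*(-1) = ¼ ≈ 0.25000)
-(-22 + N)*L = -(-22 + ¼)*30 = -(-87)*30/4 = -1*(-1305/2) = 1305/2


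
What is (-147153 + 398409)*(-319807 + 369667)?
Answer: 12527624160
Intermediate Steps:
(-147153 + 398409)*(-319807 + 369667) = 251256*49860 = 12527624160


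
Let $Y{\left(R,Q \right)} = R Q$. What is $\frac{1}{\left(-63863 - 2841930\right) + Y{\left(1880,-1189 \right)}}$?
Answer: $- \frac{1}{5141113} \approx -1.9451 \cdot 10^{-7}$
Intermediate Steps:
$Y{\left(R,Q \right)} = Q R$
$\frac{1}{\left(-63863 - 2841930\right) + Y{\left(1880,-1189 \right)}} = \frac{1}{\left(-63863 - 2841930\right) - 2235320} = \frac{1}{-2905793 - 2235320} = \frac{1}{-5141113} = - \frac{1}{5141113}$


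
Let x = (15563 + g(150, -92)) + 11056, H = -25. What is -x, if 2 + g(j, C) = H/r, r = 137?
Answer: -3646504/137 ≈ -26617.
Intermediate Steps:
g(j, C) = -299/137 (g(j, C) = -2 - 25/137 = -299/137)
x = 3646504/137 (x = (15563 - 299/137) + 11056 = 2131832/137 + 11056 = 3646504/137 ≈ 26617.)
-x = -1*3646504/137 = -3646504/137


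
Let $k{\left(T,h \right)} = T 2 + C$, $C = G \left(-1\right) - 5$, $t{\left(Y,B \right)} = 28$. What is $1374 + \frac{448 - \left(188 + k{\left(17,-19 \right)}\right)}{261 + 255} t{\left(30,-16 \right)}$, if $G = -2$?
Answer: $\frac{178849}{129} \approx 1386.4$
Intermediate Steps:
$C = -3$ ($C = \left(-2\right) \left(-1\right) - 5 = 2 - 5 = -3$)
$k{\left(T,h \right)} = -3 + 2 T$ ($k{\left(T,h \right)} = T 2 - 3 = 2 T - 3 = -3 + 2 T$)
$1374 + \frac{448 - \left(188 + k{\left(17,-19 \right)}\right)}{261 + 255} t{\left(30,-16 \right)} = 1374 + \frac{448 - \left(185 + 34\right)}{261 + 255} \cdot 28 = 1374 + \frac{448 - 219}{516} \cdot 28 = 1374 + \left(448 - 219\right) \frac{1}{516} \cdot 28 = 1374 + 229 \cdot \frac{1}{516} \cdot 28 = 1374 + \frac{229}{516} \cdot 28 = 1374 + \frac{1603}{129} = \frac{178849}{129}$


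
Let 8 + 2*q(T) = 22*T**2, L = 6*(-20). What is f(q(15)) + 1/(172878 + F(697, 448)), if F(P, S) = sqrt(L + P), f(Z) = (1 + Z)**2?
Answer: 182631793348951566/29886802307 - sqrt(577)/29886802307 ≈ 6.1108e+6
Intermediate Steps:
L = -120
q(T) = -4 + 11*T**2 (q(T) = -4 + (22*T**2)/2 = -4 + 11*T**2)
F(P, S) = sqrt(-120 + P)
f(q(15)) + 1/(172878 + F(697, 448)) = (1 + (-4 + 11*15**2))**2 + 1/(172878 + sqrt(-120 + 697)) = (1 + (-4 + 11*225))**2 + 1/(172878 + sqrt(577)) = (1 + (-4 + 2475))**2 + 1/(172878 + sqrt(577)) = (1 + 2471)**2 + 1/(172878 + sqrt(577)) = 2472**2 + 1/(172878 + sqrt(577)) = 6110784 + 1/(172878 + sqrt(577))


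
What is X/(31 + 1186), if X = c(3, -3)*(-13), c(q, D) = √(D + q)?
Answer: 0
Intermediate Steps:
X = 0 (X = √(-3 + 3)*(-13) = √0*(-13) = 0*(-13) = 0)
X/(31 + 1186) = 0/(31 + 1186) = 0/1217 = (1/1217)*0 = 0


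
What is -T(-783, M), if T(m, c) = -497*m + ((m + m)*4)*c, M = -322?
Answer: -2406159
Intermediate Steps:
T(m, c) = -497*m + 8*c*m (T(m, c) = -497*m + ((2*m)*4)*c = -497*m + (8*m)*c = -497*m + 8*c*m)
-T(-783, M) = -(-783)*(-497 + 8*(-322)) = -(-783)*(-497 - 2576) = -(-783)*(-3073) = -1*2406159 = -2406159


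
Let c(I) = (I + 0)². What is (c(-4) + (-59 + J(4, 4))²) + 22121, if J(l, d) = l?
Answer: 25162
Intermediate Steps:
c(I) = I²
(c(-4) + (-59 + J(4, 4))²) + 22121 = ((-4)² + (-59 + 4)²) + 22121 = (16 + (-55)²) + 22121 = (16 + 3025) + 22121 = 3041 + 22121 = 25162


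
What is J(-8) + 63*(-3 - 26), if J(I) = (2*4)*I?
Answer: -1891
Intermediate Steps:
J(I) = 8*I
J(-8) + 63*(-3 - 26) = 8*(-8) + 63*(-3 - 26) = -64 + 63*(-29) = -64 - 1827 = -1891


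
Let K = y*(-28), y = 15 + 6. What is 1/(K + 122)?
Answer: -1/466 ≈ -0.0021459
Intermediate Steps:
y = 21
K = -588 (K = 21*(-28) = -588)
1/(K + 122) = 1/(-588 + 122) = 1/(-466) = -1/466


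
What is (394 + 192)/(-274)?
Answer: -293/137 ≈ -2.1387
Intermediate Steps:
(394 + 192)/(-274) = -1/274*586 = -293/137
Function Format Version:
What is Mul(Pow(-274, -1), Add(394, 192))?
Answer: Rational(-293, 137) ≈ -2.1387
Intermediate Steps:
Mul(Pow(-274, -1), Add(394, 192)) = Mul(Rational(-1, 274), 586) = Rational(-293, 137)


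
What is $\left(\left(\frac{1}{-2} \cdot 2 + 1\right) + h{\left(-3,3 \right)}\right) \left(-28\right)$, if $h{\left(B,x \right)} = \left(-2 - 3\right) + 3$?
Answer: $56$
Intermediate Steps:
$h{\left(B,x \right)} = -2$ ($h{\left(B,x \right)} = -5 + 3 = -2$)
$\left(\left(\frac{1}{-2} \cdot 2 + 1\right) + h{\left(-3,3 \right)}\right) \left(-28\right) = \left(\left(\frac{1}{-2} \cdot 2 + 1\right) - 2\right) \left(-28\right) = \left(\left(\left(- \frac{1}{2}\right) 2 + 1\right) - 2\right) \left(-28\right) = \left(\left(-1 + 1\right) - 2\right) \left(-28\right) = \left(0 - 2\right) \left(-28\right) = \left(-2\right) \left(-28\right) = 56$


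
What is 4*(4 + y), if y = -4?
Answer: 0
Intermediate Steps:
4*(4 + y) = 4*(4 - 4) = 4*0 = 0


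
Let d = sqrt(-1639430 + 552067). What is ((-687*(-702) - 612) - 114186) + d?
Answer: 367476 + I*sqrt(1087363) ≈ 3.6748e+5 + 1042.8*I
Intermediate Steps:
d = I*sqrt(1087363) (d = sqrt(-1087363) = I*sqrt(1087363) ≈ 1042.8*I)
((-687*(-702) - 612) - 114186) + d = ((-687*(-702) - 612) - 114186) + I*sqrt(1087363) = ((482274 - 612) - 114186) + I*sqrt(1087363) = (481662 - 114186) + I*sqrt(1087363) = 367476 + I*sqrt(1087363)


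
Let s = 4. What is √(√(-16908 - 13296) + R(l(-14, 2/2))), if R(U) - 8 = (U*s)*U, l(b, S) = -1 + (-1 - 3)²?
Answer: √(908 + 6*I*√839) ≈ 30.269 + 2.8708*I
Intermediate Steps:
l(b, S) = 15 (l(b, S) = -1 + (-4)² = -1 + 16 = 15)
R(U) = 8 + 4*U² (R(U) = 8 + (U*4)*U = 8 + (4*U)*U = 8 + 4*U²)
√(√(-16908 - 13296) + R(l(-14, 2/2))) = √(√(-16908 - 13296) + (8 + 4*15²)) = √(√(-30204) + (8 + 4*225)) = √(6*I*√839 + (8 + 900)) = √(6*I*√839 + 908) = √(908 + 6*I*√839)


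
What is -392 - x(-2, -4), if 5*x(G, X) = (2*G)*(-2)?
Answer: -1968/5 ≈ -393.60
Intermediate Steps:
x(G, X) = -4*G/5 (x(G, X) = ((2*G)*(-2))/5 = (-4*G)/5 = -4*G/5)
-392 - x(-2, -4) = -392 - (-4)*(-2)/5 = -392 - 1*8/5 = -392 - 8/5 = -1968/5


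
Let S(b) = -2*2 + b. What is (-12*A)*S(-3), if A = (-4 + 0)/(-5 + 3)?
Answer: 168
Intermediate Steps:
A = 2 (A = -4/(-2) = -4*(-½) = 2)
S(b) = -4 + b
(-12*A)*S(-3) = (-12*2)*(-4 - 3) = -24*(-7) = 168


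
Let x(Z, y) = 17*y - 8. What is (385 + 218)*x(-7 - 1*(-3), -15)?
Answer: -158589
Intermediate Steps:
x(Z, y) = -8 + 17*y
(385 + 218)*x(-7 - 1*(-3), -15) = (385 + 218)*(-8 + 17*(-15)) = 603*(-8 - 255) = 603*(-263) = -158589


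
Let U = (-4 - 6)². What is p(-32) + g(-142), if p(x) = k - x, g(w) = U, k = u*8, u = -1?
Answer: 124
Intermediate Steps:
U = 100 (U = (-10)² = 100)
k = -8 (k = -1*8 = -8)
g(w) = 100
p(x) = -8 - x
p(-32) + g(-142) = (-8 - 1*(-32)) + 100 = (-8 + 32) + 100 = 24 + 100 = 124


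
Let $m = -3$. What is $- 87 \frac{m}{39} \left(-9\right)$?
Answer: $- \frac{783}{13} \approx -60.231$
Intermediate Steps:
$- 87 \frac{m}{39} \left(-9\right) = - 87 \left(- \frac{3}{39}\right) \left(-9\right) = - 87 \left(\left(-3\right) \frac{1}{39}\right) \left(-9\right) = - 87 \left(- \frac{1}{13}\right) \left(-9\right) = - \frac{\left(-87\right) \left(-9\right)}{13} = \left(-1\right) \frac{783}{13} = - \frac{783}{13}$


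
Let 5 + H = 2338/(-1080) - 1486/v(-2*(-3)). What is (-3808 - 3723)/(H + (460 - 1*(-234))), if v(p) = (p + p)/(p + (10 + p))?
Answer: 4066740/1100249 ≈ 3.6962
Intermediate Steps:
v(p) = 2*p/(10 + 2*p) (v(p) = (2*p)/(10 + 2*p) = 2*p/(10 + 2*p))
H = -1475009/540 (H = -5 + (2338/(-1080) - 1486/((-2*(-3))/(5 - 2*(-3)))) = -5 + (2338*(-1/1080) - 1486/(6/(5 + 6))) = -5 + (-1169/540 - 1486/(6/11)) = -5 + (-1169/540 - 1486/(6*(1/11))) = -5 + (-1169/540 - 1486/6/11) = -5 + (-1169/540 - 1486*11/6) = -5 + (-1169/540 - 8173/3) = -5 - 1472309/540 = -1475009/540 ≈ -2731.5)
(-3808 - 3723)/(H + (460 - 1*(-234))) = (-3808 - 3723)/(-1475009/540 + (460 - 1*(-234))) = -7531/(-1475009/540 + (460 + 234)) = -7531/(-1475009/540 + 694) = -7531/(-1100249/540) = -7531*(-540/1100249) = 4066740/1100249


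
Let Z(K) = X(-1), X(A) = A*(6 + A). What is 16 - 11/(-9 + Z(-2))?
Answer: 235/14 ≈ 16.786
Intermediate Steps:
Z(K) = -5 (Z(K) = -(6 - 1) = -1*5 = -5)
16 - 11/(-9 + Z(-2)) = 16 - 11/(-9 - 5) = 16 - 11/(-14) = 16 - 1/14*(-11) = 16 + 11/14 = 235/14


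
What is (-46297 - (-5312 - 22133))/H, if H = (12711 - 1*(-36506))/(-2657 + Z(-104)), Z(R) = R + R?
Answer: 54010980/49217 ≈ 1097.4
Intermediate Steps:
Z(R) = 2*R
H = -49217/2865 (H = (12711 - 1*(-36506))/(-2657 + 2*(-104)) = (12711 + 36506)/(-2657 - 208) = 49217/(-2865) = 49217*(-1/2865) = -49217/2865 ≈ -17.179)
(-46297 - (-5312 - 22133))/H = (-46297 - (-5312 - 22133))/(-49217/2865) = (-46297 - 1*(-27445))*(-2865/49217) = (-46297 + 27445)*(-2865/49217) = -18852*(-2865/49217) = 54010980/49217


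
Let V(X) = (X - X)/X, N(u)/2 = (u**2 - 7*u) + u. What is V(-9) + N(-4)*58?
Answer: 4640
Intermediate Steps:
N(u) = -12*u + 2*u**2 (N(u) = 2*((u**2 - 7*u) + u) = 2*(u**2 - 6*u) = -12*u + 2*u**2)
V(X) = 0 (V(X) = 0/X = 0)
V(-9) + N(-4)*58 = 0 + (2*(-4)*(-6 - 4))*58 = 0 + (2*(-4)*(-10))*58 = 0 + 80*58 = 0 + 4640 = 4640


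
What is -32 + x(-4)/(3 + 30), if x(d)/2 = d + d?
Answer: -1072/33 ≈ -32.485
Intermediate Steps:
x(d) = 4*d (x(d) = 2*(d + d) = 2*(2*d) = 4*d)
-32 + x(-4)/(3 + 30) = -32 + (4*(-4))/(3 + 30) = -32 - 16/33 = -1072/33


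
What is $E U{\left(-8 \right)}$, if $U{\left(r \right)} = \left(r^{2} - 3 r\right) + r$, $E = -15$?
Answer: $-1200$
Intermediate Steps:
$U{\left(r \right)} = r^{2} - 2 r$
$E U{\left(-8 \right)} = - 15 \left(- 8 \left(-2 - 8\right)\right) = - 15 \left(\left(-8\right) \left(-10\right)\right) = \left(-15\right) 80 = -1200$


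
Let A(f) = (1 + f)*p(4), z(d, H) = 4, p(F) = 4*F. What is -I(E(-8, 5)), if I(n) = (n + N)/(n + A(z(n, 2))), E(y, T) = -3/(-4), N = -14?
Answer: 53/323 ≈ 0.16409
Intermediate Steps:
A(f) = 16 + 16*f (A(f) = (1 + f)*(4*4) = (1 + f)*16 = 16 + 16*f)
E(y, T) = ¾ (E(y, T) = -3*(-¼) = ¾)
I(n) = (-14 + n)/(80 + n) (I(n) = (n - 14)/(n + (16 + 16*4)) = (-14 + n)/(n + (16 + 64)) = (-14 + n)/(n + 80) = (-14 + n)/(80 + n))
-I(E(-8, 5)) = -(-14 + ¾)/(80 + ¾) = -(-53)/(323/4*4) = -4*(-53)/(323*4) = -1*(-53/323) = 53/323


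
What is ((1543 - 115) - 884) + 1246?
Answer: 1790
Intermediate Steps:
((1543 - 115) - 884) + 1246 = (1428 - 884) + 1246 = 544 + 1246 = 1790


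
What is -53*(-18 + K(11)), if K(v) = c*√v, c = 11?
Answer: 954 - 583*√11 ≈ -979.59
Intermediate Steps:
K(v) = 11*√v
-53*(-18 + K(11)) = -53*(-18 + 11*√11) = 954 - 583*√11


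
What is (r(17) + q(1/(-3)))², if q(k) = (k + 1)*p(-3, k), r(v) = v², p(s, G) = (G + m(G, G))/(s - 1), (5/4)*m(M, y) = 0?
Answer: 27071209/324 ≈ 83553.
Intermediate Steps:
m(M, y) = 0 (m(M, y) = (⅘)*0 = 0)
p(s, G) = G/(-1 + s) (p(s, G) = (G + 0)/(s - 1) = G/(-1 + s))
q(k) = -k*(1 + k)/4 (q(k) = (k + 1)*(k/(-1 - 3)) = (1 + k)*(k/(-4)) = (1 + k)*(k*(-¼)) = (1 + k)*(-k/4) = -k*(1 + k)/4)
(r(17) + q(1/(-3)))² = (17² - ¼*(1 + 1/(-3))/(-3))² = (289 - ¼*(-⅓)*(1 - ⅓))² = (289 - ¼*(-⅓)*⅔)² = (289 + 1/18)² = (5203/18)² = 27071209/324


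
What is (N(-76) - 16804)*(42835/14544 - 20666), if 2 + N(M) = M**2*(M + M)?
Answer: 134447889037751/7272 ≈ 1.8488e+10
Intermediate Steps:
N(M) = -2 + 2*M**3 (N(M) = -2 + M**2*(M + M) = -2 + M**2*(2*M) = -2 + 2*M**3)
(N(-76) - 16804)*(42835/14544 - 20666) = ((-2 + 2*(-76)**3) - 16804)*(42835/14544 - 20666) = ((-2 + 2*(-438976)) - 16804)*(42835*(1/14544) - 20666) = ((-2 - 877952) - 16804)*(42835/14544 - 20666) = (-877954 - 16804)*(-300523469/14544) = -894758*(-300523469/14544) = 134447889037751/7272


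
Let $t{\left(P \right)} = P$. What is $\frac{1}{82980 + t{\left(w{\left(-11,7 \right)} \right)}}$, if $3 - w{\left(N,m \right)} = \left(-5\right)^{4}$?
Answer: $\frac{1}{82358} \approx 1.2142 \cdot 10^{-5}$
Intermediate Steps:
$w{\left(N,m \right)} = -622$ ($w{\left(N,m \right)} = 3 - \left(-5\right)^{4} = 3 - 625 = -622$)
$\frac{1}{82980 + t{\left(w{\left(-11,7 \right)} \right)}} = \frac{1}{82980 - 622} = \frac{1}{82358}$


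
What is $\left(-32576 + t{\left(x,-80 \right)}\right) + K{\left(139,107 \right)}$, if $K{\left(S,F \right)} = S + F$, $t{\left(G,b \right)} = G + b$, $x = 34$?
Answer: $-32376$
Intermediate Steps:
$K{\left(S,F \right)} = F + S$
$\left(-32576 + t{\left(x,-80 \right)}\right) + K{\left(139,107 \right)} = \left(-32576 + \left(34 - 80\right)\right) + \left(107 + 139\right) = \left(-32576 - 46\right) + 246 = -32622 + 246 = -32376$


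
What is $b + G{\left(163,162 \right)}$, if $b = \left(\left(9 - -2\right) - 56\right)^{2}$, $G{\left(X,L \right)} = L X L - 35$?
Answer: $4279762$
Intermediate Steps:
$G{\left(X,L \right)} = -35 + X L^{2}$ ($G{\left(X,L \right)} = X L^{2} - 35 = -35 + X L^{2}$)
$b = 2025$ ($b = \left(\left(9 + 2\right) - 56\right)^{2} = \left(11 - 56\right)^{2} = \left(-45\right)^{2} = 2025$)
$b + G{\left(163,162 \right)} = 2025 - \left(35 - 163 \cdot 162^{2}\right) = 2025 + \left(-35 + 163 \cdot 26244\right) = 2025 + \left(-35 + 4277772\right) = 2025 + 4277737 = 4279762$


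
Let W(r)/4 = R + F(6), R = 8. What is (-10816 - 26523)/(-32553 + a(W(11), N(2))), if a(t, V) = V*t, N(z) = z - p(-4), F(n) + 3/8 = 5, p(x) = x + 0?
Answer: 37339/32250 ≈ 1.1578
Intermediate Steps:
p(x) = x
F(n) = 37/8 (F(n) = -3/8 + 5 = 37/8)
N(z) = 4 + z (N(z) = z - 1*(-4) = z + 4 = 4 + z)
W(r) = 101/2 (W(r) = 4*(8 + 37/8) = 4*(101/8) = 101/2)
(-10816 - 26523)/(-32553 + a(W(11), N(2))) = (-10816 - 26523)/(-32553 + (4 + 2)*(101/2)) = -37339/(-32553 + 6*(101/2)) = -37339/(-32553 + 303) = -37339/(-32250) = -37339*(-1/32250) = 37339/32250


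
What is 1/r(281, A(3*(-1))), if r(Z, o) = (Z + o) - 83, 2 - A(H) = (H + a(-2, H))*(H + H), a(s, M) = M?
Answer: 1/164 ≈ 0.0060976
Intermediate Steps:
A(H) = 2 - 4*H² (A(H) = 2 - (H + H)*(H + H) = 2 - 2*H*2*H = 2 - 4*H²)
r(Z, o) = -83 + Z + o
1/r(281, A(3*(-1))) = 1/(-83 + 281 + (2 - 4*(3*(-1))²)) = 1/(-83 + 281 + (2 - 4*(-3)²)) = 1/(-83 + 281 + (2 - 4*9)) = 1/(-83 + 281 + (2 - 36)) = 1/(-83 + 281 - 34) = 1/164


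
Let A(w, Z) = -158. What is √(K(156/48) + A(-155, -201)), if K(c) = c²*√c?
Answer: √(-10112 + 338*√13)/8 ≈ 11.788*I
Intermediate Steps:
K(c) = c^(5/2)
√(K(156/48) + A(-155, -201)) = √((156/48)^(5/2) - 158) = √((156*(1/48))^(5/2) - 158) = √((13/4)^(5/2) - 158) = √(169*√13/32 - 158) = √(-158 + 169*√13/32)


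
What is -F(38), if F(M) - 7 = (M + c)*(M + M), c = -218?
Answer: 13673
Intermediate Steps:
F(M) = 7 + 2*M*(-218 + M) (F(M) = 7 + (M - 218)*(M + M) = 7 + (-218 + M)*(2*M) = 7 + 2*M*(-218 + M))
-F(38) = -(7 - 436*38 + 2*38²) = -(7 - 16568 + 2*1444) = -(7 - 16568 + 2888) = -1*(-13673) = 13673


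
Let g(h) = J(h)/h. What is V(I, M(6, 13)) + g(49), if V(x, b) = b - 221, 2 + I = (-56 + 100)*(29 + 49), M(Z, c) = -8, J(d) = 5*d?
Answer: -224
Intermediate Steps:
I = 3430 (I = -2 + (-56 + 100)*(29 + 49) = -2 + 44*78 = -2 + 3432 = 3430)
V(x, b) = -221 + b
g(h) = 5 (g(h) = (5*h)/h = 5)
V(I, M(6, 13)) + g(49) = (-221 - 8) + 5 = -229 + 5 = -224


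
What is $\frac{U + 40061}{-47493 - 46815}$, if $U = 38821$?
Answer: $- \frac{13147}{15718} \approx -0.83643$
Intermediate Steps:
$\frac{U + 40061}{-47493 - 46815} = \frac{38821 + 40061}{-47493 - 46815} = \frac{78882}{-94308} = 78882 \left(- \frac{1}{94308}\right) = - \frac{13147}{15718}$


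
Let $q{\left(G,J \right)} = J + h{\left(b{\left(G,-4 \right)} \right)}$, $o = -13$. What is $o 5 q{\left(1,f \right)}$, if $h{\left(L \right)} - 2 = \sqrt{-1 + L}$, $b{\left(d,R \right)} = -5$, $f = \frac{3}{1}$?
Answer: $-325 - 65 i \sqrt{6} \approx -325.0 - 159.22 i$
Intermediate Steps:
$f = 3$ ($f = 3 \cdot 1 = 3$)
$h{\left(L \right)} = 2 + \sqrt{-1 + L}$
$q{\left(G,J \right)} = 2 + J + i \sqrt{6}$ ($q{\left(G,J \right)} = J + \left(2 + \sqrt{-1 - 5}\right) = J + \left(2 + \sqrt{-6}\right) = J + \left(2 + i \sqrt{6}\right) = 2 + J + i \sqrt{6}$)
$o 5 q{\left(1,f \right)} = \left(-13\right) 5 \left(2 + 3 + i \sqrt{6}\right) = - 65 \left(5 + i \sqrt{6}\right) = -325 - 65 i \sqrt{6}$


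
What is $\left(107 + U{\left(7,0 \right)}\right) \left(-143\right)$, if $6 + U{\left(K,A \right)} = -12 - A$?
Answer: $-12727$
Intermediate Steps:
$U{\left(K,A \right)} = -18 - A$ ($U{\left(K,A \right)} = -6 - \left(12 + A\right) = -18 - A$)
$\left(107 + U{\left(7,0 \right)}\right) \left(-143\right) = \left(107 - 18\right) \left(-143\right) = 89 \left(-143\right) = -12727$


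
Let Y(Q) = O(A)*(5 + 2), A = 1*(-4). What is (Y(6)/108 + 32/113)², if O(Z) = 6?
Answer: 1868689/4137156 ≈ 0.45168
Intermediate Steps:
A = -4
Y(Q) = 42 (Y(Q) = 6*(5 + 2) = 6*7 = 42)
(Y(6)/108 + 32/113)² = (42/108 + 32/113)² = (42*(1/108) + 32*(1/113))² = (7/18 + 32/113)² = (1367/2034)² = 1868689/4137156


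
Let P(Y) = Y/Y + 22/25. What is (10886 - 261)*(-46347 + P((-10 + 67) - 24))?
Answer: -492416900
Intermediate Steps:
P(Y) = 47/25 (P(Y) = 1 + 22*(1/25) = 1 + 22/25 = 47/25)
(10886 - 261)*(-46347 + P((-10 + 67) - 24)) = (10886 - 261)*(-46347 + 47/25) = 10625*(-1158628/25) = -492416900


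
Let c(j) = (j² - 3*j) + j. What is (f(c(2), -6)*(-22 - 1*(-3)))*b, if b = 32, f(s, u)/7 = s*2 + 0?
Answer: 0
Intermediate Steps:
c(j) = j² - 2*j
f(s, u) = 14*s (f(s, u) = 7*(s*2 + 0) = 7*(2*s + 0) = 7*(2*s) = 14*s)
(f(c(2), -6)*(-22 - 1*(-3)))*b = ((14*(2*(-2 + 2)))*(-22 - 1*(-3)))*32 = ((14*(2*0))*(-22 + 3))*32 = ((14*0)*(-19))*32 = (0*(-19))*32 = 0*32 = 0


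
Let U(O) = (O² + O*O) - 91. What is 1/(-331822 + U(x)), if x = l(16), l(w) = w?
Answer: -1/331401 ≈ -3.0175e-6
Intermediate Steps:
x = 16
U(O) = -91 + 2*O² (U(O) = (O² + O²) - 91 = 2*O² - 91 = -91 + 2*O²)
1/(-331822 + U(x)) = 1/(-331822 + (-91 + 2*16²)) = 1/(-331822 + (-91 + 2*256)) = 1/(-331822 + (-91 + 512)) = 1/(-331822 + 421) = 1/(-331401) = -1/331401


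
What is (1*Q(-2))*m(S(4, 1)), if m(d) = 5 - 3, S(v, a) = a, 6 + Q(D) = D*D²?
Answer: -28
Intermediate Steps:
Q(D) = -6 + D³ (Q(D) = -6 + D*D² = -6 + D³)
m(d) = 2
(1*Q(-2))*m(S(4, 1)) = (1*(-6 + (-2)³))*2 = (1*(-6 - 8))*2 = (1*(-14))*2 = -14*2 = -28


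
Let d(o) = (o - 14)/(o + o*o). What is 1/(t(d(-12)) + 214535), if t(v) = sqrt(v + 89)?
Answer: 14159310/3037667564989 - sqrt(386826)/3037667564989 ≈ 4.6610e-6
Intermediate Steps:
d(o) = (-14 + o)/(o + o**2)
t(v) = sqrt(89 + v)
1/(t(d(-12)) + 214535) = 1/(sqrt(89 + (-14 - 12)/((-12)*(1 - 12))) + 214535) = 1/(sqrt(89 - 1/12*(-26)/(-11)) + 214535) = 1/(sqrt(89 - 1/12*(-1/11)*(-26)) + 214535) = 1/(sqrt(89 - 13/66) + 214535) = 1/(sqrt(5861/66) + 214535) = 1/(sqrt(386826)/66 + 214535) = 1/(214535 + sqrt(386826)/66)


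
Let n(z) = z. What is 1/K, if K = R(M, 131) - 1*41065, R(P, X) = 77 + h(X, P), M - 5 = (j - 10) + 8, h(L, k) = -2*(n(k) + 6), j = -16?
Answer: -1/40974 ≈ -2.4406e-5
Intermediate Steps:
h(L, k) = -12 - 2*k (h(L, k) = -2*(k + 6) = -2*(6 + k) = -12 - 2*k)
M = -13 (M = 5 + ((-16 - 10) + 8) = 5 + (-26 + 8) = 5 - 18 = -13)
R(P, X) = 65 - 2*P (R(P, X) = 77 + (-12 - 2*P) = 65 - 2*P)
K = -40974 (K = (65 - 2*(-13)) - 1*41065 = (65 + 26) - 41065 = 91 - 41065 = -40974)
1/K = 1/(-40974) = -1/40974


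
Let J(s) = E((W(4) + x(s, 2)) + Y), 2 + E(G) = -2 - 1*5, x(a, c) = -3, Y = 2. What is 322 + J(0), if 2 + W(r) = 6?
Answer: 313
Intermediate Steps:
W(r) = 4 (W(r) = -2 + 6 = 4)
E(G) = -9 (E(G) = -2 + (-2 - 1*5) = -2 + (-2 - 5) = -2 - 7 = -9)
J(s) = -9
322 + J(0) = 322 - 9 = 313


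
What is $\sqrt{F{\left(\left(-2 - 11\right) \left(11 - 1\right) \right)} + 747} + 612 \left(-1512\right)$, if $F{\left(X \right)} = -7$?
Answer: $-925344 + 2 \sqrt{185} \approx -9.2532 \cdot 10^{5}$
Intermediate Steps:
$\sqrt{F{\left(\left(-2 - 11\right) \left(11 - 1\right) \right)} + 747} + 612 \left(-1512\right) = \sqrt{-7 + 747} + 612 \left(-1512\right) = \sqrt{740} - 925344 = 2 \sqrt{185} - 925344 = -925344 + 2 \sqrt{185}$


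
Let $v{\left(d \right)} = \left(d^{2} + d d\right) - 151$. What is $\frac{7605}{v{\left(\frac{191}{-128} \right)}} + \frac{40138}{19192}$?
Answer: $- \frac{44133790777}{886161812} \approx -49.803$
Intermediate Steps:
$v{\left(d \right)} = -151 + 2 d^{2}$ ($v{\left(d \right)} = \left(d^{2} + d^{2}\right) - 151 = 2 d^{2} - 151 = -151 + 2 d^{2}$)
$\frac{7605}{v{\left(\frac{191}{-128} \right)}} + \frac{40138}{19192} = \frac{7605}{-151 + 2 \left(\frac{191}{-128}\right)^{2}} + \frac{40138}{19192} = \frac{7605}{-151 + 2 \left(191 \left(- \frac{1}{128}\right)\right)^{2}} + 40138 \cdot \frac{1}{19192} = \frac{7605}{-151 + 2 \left(- \frac{191}{128}\right)^{2}} + \frac{20069}{9596} = \frac{7605}{-151 + 2 \cdot \frac{36481}{16384}} + \frac{20069}{9596} = \frac{7605}{-151 + \frac{36481}{8192}} + \frac{20069}{9596} = \frac{7605}{- \frac{1200511}{8192}} + \frac{20069}{9596} = 7605 \left(- \frac{8192}{1200511}\right) + \frac{20069}{9596} = - \frac{4792320}{92347} + \frac{20069}{9596} = - \frac{44133790777}{886161812}$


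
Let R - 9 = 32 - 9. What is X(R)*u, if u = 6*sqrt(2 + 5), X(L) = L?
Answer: 192*sqrt(7) ≈ 507.98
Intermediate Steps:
R = 32 (R = 9 + (32 - 9) = 9 + 23 = 32)
u = 6*sqrt(7) ≈ 15.875
X(R)*u = 32*(6*sqrt(7)) = 192*sqrt(7)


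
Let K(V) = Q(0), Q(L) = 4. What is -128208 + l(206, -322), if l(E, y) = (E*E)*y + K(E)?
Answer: -13792596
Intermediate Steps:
K(V) = 4
l(E, y) = 4 + y*E² (l(E, y) = (E*E)*y + 4 = E²*y + 4 = y*E² + 4 = 4 + y*E²)
-128208 + l(206, -322) = -128208 + (4 - 322*206²) = -128208 + (4 - 322*42436) = -128208 + (4 - 13664392) = -128208 - 13664388 = -13792596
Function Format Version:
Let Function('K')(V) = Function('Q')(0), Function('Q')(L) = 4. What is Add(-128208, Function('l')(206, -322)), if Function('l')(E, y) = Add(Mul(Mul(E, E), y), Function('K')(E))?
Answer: -13792596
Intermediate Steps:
Function('K')(V) = 4
Function('l')(E, y) = Add(4, Mul(y, Pow(E, 2))) (Function('l')(E, y) = Add(Mul(Mul(E, E), y), 4) = Add(Mul(Pow(E, 2), y), 4) = Add(Mul(y, Pow(E, 2)), 4) = Add(4, Mul(y, Pow(E, 2))))
Add(-128208, Function('l')(206, -322)) = Add(-128208, Add(4, Mul(-322, Pow(206, 2)))) = Add(-128208, Add(4, Mul(-322, 42436))) = Add(-128208, Add(4, -13664392)) = Add(-128208, -13664388) = -13792596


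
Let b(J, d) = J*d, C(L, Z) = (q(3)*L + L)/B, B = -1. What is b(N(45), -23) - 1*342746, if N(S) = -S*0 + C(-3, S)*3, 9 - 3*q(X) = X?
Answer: -343367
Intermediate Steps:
q(X) = 3 - X/3
C(L, Z) = -3*L (C(L, Z) = ((3 - 1/3*3)*L + L)/(-1) = ((3 - 1)*L + L)*(-1) = (2*L + L)*(-1) = (3*L)*(-1) = -3*L)
N(S) = 27 (N(S) = -S*0 - 3*(-3)*3 = -1*0 + 9*3 = 0 + 27 = 27)
b(N(45), -23) - 1*342746 = 27*(-23) - 1*342746 = -621 - 342746 = -343367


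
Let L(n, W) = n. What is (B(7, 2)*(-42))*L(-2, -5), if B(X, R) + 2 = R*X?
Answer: 1008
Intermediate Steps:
B(X, R) = -2 + R*X
(B(7, 2)*(-42))*L(-2, -5) = ((-2 + 2*7)*(-42))*(-2) = ((-2 + 14)*(-42))*(-2) = (12*(-42))*(-2) = -504*(-2) = 1008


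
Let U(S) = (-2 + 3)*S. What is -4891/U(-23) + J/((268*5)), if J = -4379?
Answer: 6453223/30820 ≈ 209.38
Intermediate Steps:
U(S) = S (U(S) = 1*S = S)
-4891/U(-23) + J/((268*5)) = -4891/(-23) - 4379/(268*5) = -4891*(-1/23) - 4379/1340 = 4891/23 - 4379*1/1340 = 4891/23 - 4379/1340 = 6453223/30820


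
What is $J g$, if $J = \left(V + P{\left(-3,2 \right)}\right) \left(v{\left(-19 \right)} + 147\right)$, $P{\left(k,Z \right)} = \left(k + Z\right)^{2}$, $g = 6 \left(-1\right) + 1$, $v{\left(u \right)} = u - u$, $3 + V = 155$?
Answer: $-112455$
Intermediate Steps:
$V = 152$ ($V = -3 + 155 = 152$)
$v{\left(u \right)} = 0$
$g = -5$ ($g = -6 + 1 = -5$)
$P{\left(k,Z \right)} = \left(Z + k\right)^{2}$
$J = 22491$ ($J = \left(152 + \left(2 - 3\right)^{2}\right) \left(0 + 147\right) = \left(152 + \left(-1\right)^{2}\right) 147 = \left(152 + 1\right) 147 = 153 \cdot 147 = 22491$)
$J g = 22491 \left(-5\right) = -112455$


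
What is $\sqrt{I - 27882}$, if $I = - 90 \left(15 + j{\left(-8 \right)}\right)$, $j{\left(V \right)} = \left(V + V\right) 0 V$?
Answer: $12 i \sqrt{203} \approx 170.97 i$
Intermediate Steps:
$j{\left(V \right)} = 0$ ($j{\left(V \right)} = 2 V 0 = 0$)
$I = -1350$ ($I = - 90 \left(15 + 0\right) = \left(-90\right) 15 = -1350$)
$\sqrt{I - 27882} = \sqrt{-1350 - 27882} = \sqrt{-29232} = 12 i \sqrt{203}$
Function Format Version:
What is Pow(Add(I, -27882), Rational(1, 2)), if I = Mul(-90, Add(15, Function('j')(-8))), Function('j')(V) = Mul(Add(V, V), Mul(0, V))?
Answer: Mul(12, I, Pow(203, Rational(1, 2))) ≈ Mul(170.97, I)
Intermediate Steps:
Function('j')(V) = 0 (Function('j')(V) = Mul(Mul(2, V), 0) = 0)
I = -1350 (I = Mul(-90, Add(15, 0)) = Mul(-90, 15) = -1350)
Pow(Add(I, -27882), Rational(1, 2)) = Pow(Add(-1350, -27882), Rational(1, 2)) = Pow(-29232, Rational(1, 2)) = Mul(12, I, Pow(203, Rational(1, 2)))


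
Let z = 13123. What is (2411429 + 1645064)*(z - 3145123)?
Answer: -12704936076000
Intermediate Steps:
(2411429 + 1645064)*(z - 3145123) = (2411429 + 1645064)*(13123 - 3145123) = 4056493*(-3132000) = -12704936076000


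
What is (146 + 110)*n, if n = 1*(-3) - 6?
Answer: -2304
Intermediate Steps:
n = -9 (n = -3 - 6 = -9)
(146 + 110)*n = (146 + 110)*(-9) = 256*(-9) = -2304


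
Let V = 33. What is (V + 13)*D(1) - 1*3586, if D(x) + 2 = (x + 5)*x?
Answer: -3402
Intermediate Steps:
D(x) = -2 + x*(5 + x) (D(x) = -2 + (x + 5)*x = -2 + (5 + x)*x = -2 + x*(5 + x))
(V + 13)*D(1) - 1*3586 = (33 + 13)*(-2 + 1² + 5*1) - 1*3586 = 46*(-2 + 1 + 5) - 3586 = 46*4 - 3586 = 184 - 3586 = -3402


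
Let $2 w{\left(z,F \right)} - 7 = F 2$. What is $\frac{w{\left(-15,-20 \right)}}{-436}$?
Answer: $\frac{33}{872} \approx 0.037844$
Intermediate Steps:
$w{\left(z,F \right)} = \frac{7}{2} + F$ ($w{\left(z,F \right)} = \frac{7}{2} + \frac{F 2}{2} = \frac{7}{2} + \frac{2 F}{2} = \frac{7}{2} + F$)
$\frac{w{\left(-15,-20 \right)}}{-436} = \frac{\frac{7}{2} - 20}{-436} = \left(- \frac{33}{2}\right) \left(- \frac{1}{436}\right) = \frac{33}{872}$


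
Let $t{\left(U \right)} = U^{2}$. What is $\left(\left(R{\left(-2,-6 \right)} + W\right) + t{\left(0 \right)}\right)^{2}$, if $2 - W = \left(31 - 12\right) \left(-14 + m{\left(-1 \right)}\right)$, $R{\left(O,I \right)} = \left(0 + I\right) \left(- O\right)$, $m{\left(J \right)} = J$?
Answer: $75625$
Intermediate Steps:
$R{\left(O,I \right)} = - I O$ ($R{\left(O,I \right)} = I \left(- O\right) = - I O$)
$W = 287$ ($W = 2 - \left(31 - 12\right) \left(-14 - 1\right) = 2 - 19 \left(-15\right) = 2 - -285 = 2 + 285 = 287$)
$\left(\left(R{\left(-2,-6 \right)} + W\right) + t{\left(0 \right)}\right)^{2} = \left(\left(\left(-1\right) \left(-6\right) \left(-2\right) + 287\right) + 0^{2}\right)^{2} = \left(\left(-12 + 287\right) + 0\right)^{2} = \left(275 + 0\right)^{2} = 275^{2} = 75625$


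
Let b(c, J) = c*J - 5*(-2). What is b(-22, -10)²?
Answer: 52900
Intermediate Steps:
b(c, J) = 10 + J*c (b(c, J) = J*c + 10 = 10 + J*c)
b(-22, -10)² = (10 - 10*(-22))² = (10 + 220)² = 230² = 52900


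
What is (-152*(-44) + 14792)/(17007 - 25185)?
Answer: -3580/1363 ≈ -2.6266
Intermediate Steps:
(-152*(-44) + 14792)/(17007 - 25185) = (6688 + 14792)/(-8178) = 21480*(-1/8178) = -3580/1363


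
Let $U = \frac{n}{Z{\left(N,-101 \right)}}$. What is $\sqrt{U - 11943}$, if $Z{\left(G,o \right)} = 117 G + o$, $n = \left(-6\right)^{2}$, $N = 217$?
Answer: $\frac{363 i \sqrt{3622506}}{6322} \approx 109.28 i$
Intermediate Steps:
$n = 36$
$Z{\left(G,o \right)} = o + 117 G$
$U = \frac{9}{6322}$ ($U = \frac{36}{-101 + 117 \cdot 217} = \frac{36}{-101 + 25389} = \frac{36}{25288} = 36 \cdot \frac{1}{25288} = \frac{9}{6322} \approx 0.0014236$)
$\sqrt{U - 11943} = \sqrt{\frac{9}{6322} - 11943} = \sqrt{- \frac{75503637}{6322}} = \frac{363 i \sqrt{3622506}}{6322}$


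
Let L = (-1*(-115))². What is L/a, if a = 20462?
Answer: 13225/20462 ≈ 0.64632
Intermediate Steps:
L = 13225 (L = 115² = 13225)
L/a = 13225/20462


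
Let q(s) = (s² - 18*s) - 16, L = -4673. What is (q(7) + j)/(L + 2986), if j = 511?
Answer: -418/1687 ≈ -0.24778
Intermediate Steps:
q(s) = -16 + s² - 18*s
(q(7) + j)/(L + 2986) = ((-16 + 7² - 18*7) + 511)/(-4673 + 2986) = ((-16 + 49 - 126) + 511)/(-1687) = (-93 + 511)*(-1/1687) = 418*(-1/1687) = -418/1687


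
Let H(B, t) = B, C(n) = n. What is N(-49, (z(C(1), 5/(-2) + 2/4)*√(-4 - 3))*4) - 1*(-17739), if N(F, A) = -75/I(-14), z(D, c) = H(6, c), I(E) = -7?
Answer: 124248/7 ≈ 17750.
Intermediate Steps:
z(D, c) = 6
N(F, A) = 75/7 (N(F, A) = -75/(-7) = -75*(-⅐) = 75/7)
N(-49, (z(C(1), 5/(-2) + 2/4)*√(-4 - 3))*4) - 1*(-17739) = 75/7 - 1*(-17739) = 75/7 + 17739 = 124248/7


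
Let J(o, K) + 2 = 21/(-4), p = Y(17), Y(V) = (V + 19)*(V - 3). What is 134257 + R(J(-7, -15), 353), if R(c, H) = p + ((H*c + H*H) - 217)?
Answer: 1026375/4 ≈ 2.5659e+5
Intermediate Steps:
Y(V) = (-3 + V)*(19 + V) (Y(V) = (19 + V)*(-3 + V) = (-3 + V)*(19 + V))
p = 504 (p = -57 + 17² + 16*17 = -57 + 289 + 272 = 504)
J(o, K) = -29/4 (J(o, K) = -2 + 21/(-4) = -2 + 21*(-¼) = -2 - 21/4 = -29/4)
R(c, H) = 287 + H² + H*c (R(c, H) = 504 + ((H*c + H*H) - 217) = 504 + ((H*c + H²) - 217) = 504 + ((H² + H*c) - 217) = 504 + (-217 + H² + H*c) = 287 + H² + H*c)
134257 + R(J(-7, -15), 353) = 134257 + (287 + 353² + 353*(-29/4)) = 134257 + (287 + 124609 - 10237/4) = 134257 + 489347/4 = 1026375/4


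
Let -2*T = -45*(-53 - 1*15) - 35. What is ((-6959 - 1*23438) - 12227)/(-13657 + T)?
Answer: 9472/3371 ≈ 2.8098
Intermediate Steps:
T = -3025/2 (T = -(-45*(-53 - 1*15) - 35)/2 = -(-45*(-53 - 15) - 35)/2 = -(-45*(-68) - 35)/2 = -(3060 - 35)/2 = -1/2*3025 = -3025/2 ≈ -1512.5)
((-6959 - 1*23438) - 12227)/(-13657 + T) = ((-6959 - 1*23438) - 12227)/(-13657 - 3025/2) = ((-6959 - 23438) - 12227)/(-30339/2) = (-30397 - 12227)*(-2/30339) = -42624*(-2/30339) = 9472/3371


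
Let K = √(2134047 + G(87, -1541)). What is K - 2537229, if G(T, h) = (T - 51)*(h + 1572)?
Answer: -2537229 + √2135163 ≈ -2.5358e+6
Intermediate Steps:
G(T, h) = (-51 + T)*(1572 + h)
K = √2135163 (K = √(2134047 + (-80172 - 51*(-1541) + 1572*87 + 87*(-1541))) = √(2134047 + (-80172 + 78591 + 136764 - 134067)) = √(2134047 + 1116) = √2135163 ≈ 1461.2)
K - 2537229 = √2135163 - 2537229 = -2537229 + √2135163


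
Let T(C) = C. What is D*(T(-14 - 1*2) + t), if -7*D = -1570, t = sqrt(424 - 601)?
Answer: -25120/7 + 1570*I*sqrt(177)/7 ≈ -3588.6 + 2983.9*I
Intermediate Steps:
t = I*sqrt(177) (t = sqrt(-177) = I*sqrt(177) ≈ 13.304*I)
D = 1570/7 (D = -1/7*(-1570) = 1570/7 ≈ 224.29)
D*(T(-14 - 1*2) + t) = 1570*((-14 - 1*2) + I*sqrt(177))/7 = 1570*((-14 - 2) + I*sqrt(177))/7 = 1570*(-16 + I*sqrt(177))/7 = -25120/7 + 1570*I*sqrt(177)/7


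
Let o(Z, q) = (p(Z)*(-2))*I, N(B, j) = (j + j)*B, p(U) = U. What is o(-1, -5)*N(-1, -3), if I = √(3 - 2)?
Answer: 12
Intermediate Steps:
I = 1 (I = √1 = 1)
N(B, j) = 2*B*j (N(B, j) = (2*j)*B = 2*B*j)
o(Z, q) = -2*Z (o(Z, q) = (Z*(-2))*1 = -2*Z*1 = -2*Z)
o(-1, -5)*N(-1, -3) = (-2*(-1))*(2*(-1)*(-3)) = 2*6 = 12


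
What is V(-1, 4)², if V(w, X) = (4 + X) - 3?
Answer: 25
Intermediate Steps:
V(w, X) = 1 + X
V(-1, 4)² = (1 + 4)² = 5² = 25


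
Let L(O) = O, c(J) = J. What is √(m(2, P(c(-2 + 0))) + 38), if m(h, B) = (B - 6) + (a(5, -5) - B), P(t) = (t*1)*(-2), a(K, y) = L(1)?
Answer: √33 ≈ 5.7446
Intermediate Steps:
a(K, y) = 1
P(t) = -2*t (P(t) = t*(-2) = -2*t)
m(h, B) = -5 (m(h, B) = (B - 6) + (1 - B) = (-6 + B) + (1 - B) = -5)
√(m(2, P(c(-2 + 0))) + 38) = √(-5 + 38) = √33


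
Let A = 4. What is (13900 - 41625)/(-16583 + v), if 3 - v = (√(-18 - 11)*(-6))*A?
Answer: 114920125/68728276 + 83175*I*√29/34364138 ≈ 1.6721 + 0.013034*I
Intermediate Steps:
v = 3 + 24*I*√29 (v = 3 - √(-18 - 11)*(-6)*4 = 3 - √(-29)*(-6)*4 = 3 - (I*√29)*(-6)*4 = 3 - (-6*I*√29)*4 = 3 - (-24)*I*√29 = 3 + 24*I*√29 ≈ 3.0 + 129.24*I)
(13900 - 41625)/(-16583 + v) = (13900 - 41625)/(-16583 + (3 + 24*I*√29)) = -27725/(-16580 + 24*I*√29)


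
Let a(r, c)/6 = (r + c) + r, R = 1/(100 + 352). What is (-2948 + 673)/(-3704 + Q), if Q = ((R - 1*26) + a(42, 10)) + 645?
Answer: 1028300/1139491 ≈ 0.90242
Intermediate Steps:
R = 1/452 ≈ 0.0022124
a(r, c) = 6*c + 12*r (a(r, c) = 6*((r + c) + r) = 6*((c + r) + r) = 6*(c + 2*r) = 6*c + 12*r)
Q = 534717/452 (Q = ((1/452 - 1*26) + (6*10 + 12*42)) + 645 = ((1/452 - 26) + (60 + 504)) + 645 = (-11751/452 + 564) + 645 = 243177/452 + 645 = 534717/452 ≈ 1183.0)
(-2948 + 673)/(-3704 + Q) = (-2948 + 673)/(-3704 + 534717/452) = -2275/(-1139491/452) = -2275*(-452/1139491) = 1028300/1139491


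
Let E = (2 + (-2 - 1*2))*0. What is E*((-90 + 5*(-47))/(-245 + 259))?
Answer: 0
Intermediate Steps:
E = 0 (E = (2 + (-2 - 2))*0 = (2 - 4)*0 = -2*0 = 0)
E*((-90 + 5*(-47))/(-245 + 259)) = 0*((-90 + 5*(-47))/(-245 + 259)) = 0*((-90 - 235)/14) = 0*(-325*1/14) = 0*(-325/14) = 0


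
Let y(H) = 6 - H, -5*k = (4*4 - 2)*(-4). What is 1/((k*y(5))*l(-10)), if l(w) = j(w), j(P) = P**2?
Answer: 1/1120 ≈ 0.00089286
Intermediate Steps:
l(w) = w**2
k = 56/5 (k = -(4*4 - 2)*(-4)/5 = -(16 - 2)*(-4)/5 = -14*(-4)/5 = -1/5*(-56) = 56/5 ≈ 11.200)
1/((k*y(5))*l(-10)) = 1/((56*(6 - 1*5)/5)*(-10)**2) = 1/((56*(6 - 5)/5)*100) = 1/(((56/5)*1)*100) = 1/((56/5)*100) = 1/1120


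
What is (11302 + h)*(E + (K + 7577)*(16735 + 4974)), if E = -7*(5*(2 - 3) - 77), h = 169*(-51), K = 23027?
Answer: 1782539079230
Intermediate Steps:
h = -8619
E = 574 (E = -7*(5*(-1) - 77) = -7*(-5 - 77) = -7*(-82) = 574)
(11302 + h)*(E + (K + 7577)*(16735 + 4974)) = (11302 - 8619)*(574 + (23027 + 7577)*(16735 + 4974)) = 2683*(574 + 30604*21709) = 2683*(574 + 664382236) = 2683*664382810 = 1782539079230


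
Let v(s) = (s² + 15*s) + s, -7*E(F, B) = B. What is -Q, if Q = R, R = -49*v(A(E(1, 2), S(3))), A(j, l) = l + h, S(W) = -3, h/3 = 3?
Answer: 6468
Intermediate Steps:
h = 9 (h = 3*3 = 9)
E(F, B) = -B/7
A(j, l) = 9 + l (A(j, l) = l + 9 = 9 + l)
v(s) = s² + 16*s
R = -6468 (R = -49*(9 - 3)*(16 + (9 - 3)) = -294*(16 + 6) = -294*22 = -49*132 = -6468)
Q = -6468
-Q = -1*(-6468) = 6468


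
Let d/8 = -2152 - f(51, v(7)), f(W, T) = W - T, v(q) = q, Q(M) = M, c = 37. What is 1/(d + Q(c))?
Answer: -1/17531 ≈ -5.7042e-5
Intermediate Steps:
d = -17568 (d = 8*(-2152 - (51 - 1*7)) = 8*(-2152 - (51 - 7)) = 8*(-2152 - 1*44) = 8*(-2152 - 44) = 8*(-2196) = -17568)
1/(d + Q(c)) = 1/(-17568 + 37) = 1/(-17531) = -1/17531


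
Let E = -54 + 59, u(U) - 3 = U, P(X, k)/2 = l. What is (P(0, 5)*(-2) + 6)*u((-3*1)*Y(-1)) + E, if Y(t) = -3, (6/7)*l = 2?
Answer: -35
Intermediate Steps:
l = 7/3 (l = (7/6)*2 = 7/3 ≈ 2.3333)
P(X, k) = 14/3 (P(X, k) = 2*(7/3) = 14/3)
u(U) = 3 + U
E = 5
(P(0, 5)*(-2) + 6)*u((-3*1)*Y(-1)) + E = ((14/3)*(-2) + 6)*(3 - 3*1*(-3)) + 5 = (-28/3 + 6)*(3 - 3*(-3)) + 5 = -10*(3 + 9)/3 + 5 = -10/3*12 + 5 = -40 + 5 = -35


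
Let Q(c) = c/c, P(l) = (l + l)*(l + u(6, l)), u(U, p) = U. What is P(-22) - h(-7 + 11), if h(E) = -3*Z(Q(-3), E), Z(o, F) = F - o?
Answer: 713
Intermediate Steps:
P(l) = 2*l*(6 + l) (P(l) = (l + l)*(l + 6) = (2*l)*(6 + l) = 2*l*(6 + l))
Q(c) = 1
h(E) = 3 - 3*E (h(E) = -3*(E - 1*1) = -3*(E - 1) = -3*(-1 + E) = 3 - 3*E)
P(-22) - h(-7 + 11) = 2*(-22)*(6 - 22) - (3 - 3*(-7 + 11)) = 2*(-22)*(-16) - (3 - 3*4) = 704 - (3 - 12) = 704 - 1*(-9) = 704 + 9 = 713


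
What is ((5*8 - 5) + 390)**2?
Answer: 180625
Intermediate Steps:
((5*8 - 5) + 390)**2 = ((40 - 5) + 390)**2 = (35 + 390)**2 = 425**2 = 180625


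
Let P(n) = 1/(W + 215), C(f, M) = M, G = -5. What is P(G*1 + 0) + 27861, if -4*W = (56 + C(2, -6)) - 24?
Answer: 11618039/417 ≈ 27861.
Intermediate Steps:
W = -13/2 (W = -((56 - 6) - 24)/4 = -(50 - 24)/4 = -¼*26 = -13/2 ≈ -6.5000)
P(n) = 2/417 (P(n) = 1/(-13/2 + 215) = 1/(417/2) = 2/417)
P(G*1 + 0) + 27861 = 2/417 + 27861 = 11618039/417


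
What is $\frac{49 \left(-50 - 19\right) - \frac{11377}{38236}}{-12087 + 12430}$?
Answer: $- \frac{129287293}{13114948} \approx -9.858$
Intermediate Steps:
$\frac{49 \left(-50 - 19\right) - \frac{11377}{38236}}{-12087 + 12430} = \frac{49 \left(-69\right) - \frac{11377}{38236}}{343} = \left(-3381 - \frac{11377}{38236}\right) \frac{1}{343} = \left(- \frac{129287293}{38236}\right) \frac{1}{343} = - \frac{129287293}{13114948}$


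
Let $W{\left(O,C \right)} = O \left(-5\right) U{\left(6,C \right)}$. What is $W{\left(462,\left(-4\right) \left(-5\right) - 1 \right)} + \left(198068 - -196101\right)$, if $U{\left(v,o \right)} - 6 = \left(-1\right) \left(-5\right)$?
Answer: $368759$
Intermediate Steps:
$U{\left(v,o \right)} = 11$ ($U{\left(v,o \right)} = 6 - -5 = 6 + 5 = 11$)
$W{\left(O,C \right)} = - 55 O$ ($W{\left(O,C \right)} = O \left(-5\right) 11 = - 5 O 11 = - 55 O$)
$W{\left(462,\left(-4\right) \left(-5\right) - 1 \right)} + \left(198068 - -196101\right) = \left(-55\right) 462 + \left(198068 - -196101\right) = -25410 + \left(198068 + 196101\right) = -25410 + 394169 = 368759$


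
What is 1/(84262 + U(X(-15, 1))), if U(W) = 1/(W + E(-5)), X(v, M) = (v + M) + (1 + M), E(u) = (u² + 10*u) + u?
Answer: 42/3539003 ≈ 1.1868e-5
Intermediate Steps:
E(u) = u² + 11*u
X(v, M) = 1 + v + 2*M (X(v, M) = (M + v) + (1 + M) = 1 + v + 2*M)
U(W) = 1/(-30 + W) (U(W) = 1/(W - 5*(11 - 5)) = 1/(W - 5*6) = 1/(W - 30) = 1/(-30 + W))
1/(84262 + U(X(-15, 1))) = 1/(84262 + 1/(-30 + (1 - 15 + 2*1))) = 1/(84262 + 1/(-30 + (1 - 15 + 2))) = 1/(84262 + 1/(-30 - 12)) = 1/(84262 + 1/(-42)) = 1/(84262 - 1/42) = 1/(3539003/42) = 42/3539003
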